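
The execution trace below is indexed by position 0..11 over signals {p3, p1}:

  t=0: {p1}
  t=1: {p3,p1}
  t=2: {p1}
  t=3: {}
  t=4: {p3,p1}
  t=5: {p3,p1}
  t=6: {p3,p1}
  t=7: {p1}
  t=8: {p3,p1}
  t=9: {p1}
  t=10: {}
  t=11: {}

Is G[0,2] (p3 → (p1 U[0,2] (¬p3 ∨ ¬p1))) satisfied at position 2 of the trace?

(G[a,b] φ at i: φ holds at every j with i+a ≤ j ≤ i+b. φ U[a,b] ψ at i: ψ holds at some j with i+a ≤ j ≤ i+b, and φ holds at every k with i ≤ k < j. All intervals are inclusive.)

No

Check (p3 → (p1 U[0,2] (¬p3 ∨ ¬p1))) at every j in [2,4]:
  j=2: antecedent false → ✓
  j=3: antecedent false → ✓
  j=4: antecedent true; consequent fails → ✗
Fails at j=4 → formula fails.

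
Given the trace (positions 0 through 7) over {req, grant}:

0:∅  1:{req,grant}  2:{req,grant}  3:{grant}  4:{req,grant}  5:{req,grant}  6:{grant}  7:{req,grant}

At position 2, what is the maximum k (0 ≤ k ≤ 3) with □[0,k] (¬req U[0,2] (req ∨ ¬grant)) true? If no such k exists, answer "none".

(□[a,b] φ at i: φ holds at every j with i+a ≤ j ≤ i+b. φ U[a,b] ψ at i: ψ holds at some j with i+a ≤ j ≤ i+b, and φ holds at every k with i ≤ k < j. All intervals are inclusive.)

(¬req U[0,2] (req ∨ ¬grant)) must hold from j=2 onward; find where it first fails.
  j=2: holds
  j=3: holds
  j=4: holds
  j=5: holds
Holds through j=5; largest k = 3.

3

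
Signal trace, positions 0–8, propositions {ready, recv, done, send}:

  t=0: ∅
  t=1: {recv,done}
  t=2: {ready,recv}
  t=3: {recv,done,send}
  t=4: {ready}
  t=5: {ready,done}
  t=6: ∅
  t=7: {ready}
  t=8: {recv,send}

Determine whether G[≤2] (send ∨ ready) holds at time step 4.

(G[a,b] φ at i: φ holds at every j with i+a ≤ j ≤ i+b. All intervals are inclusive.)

Check (send ∨ ready) at every j in [4,6]:
  j=4: true
  j=5: true
  j=6: false
Fails at j=6 → formula fails.

Does not hold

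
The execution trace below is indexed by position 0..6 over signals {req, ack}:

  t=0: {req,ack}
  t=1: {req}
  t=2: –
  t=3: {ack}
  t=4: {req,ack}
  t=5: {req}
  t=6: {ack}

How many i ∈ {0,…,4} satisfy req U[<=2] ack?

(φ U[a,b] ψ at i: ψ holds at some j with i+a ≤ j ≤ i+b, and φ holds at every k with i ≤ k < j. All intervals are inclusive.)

3

Evaluate at each i in [0,4]:
  i=0: ✓ (rhs at j=0)
  i=1: ✗ (lhs fails at k=2 before rhs at j=3)
  i=2: ✗ (lhs fails at k=2 before rhs at j=3)
  i=3: ✓ (rhs at j=3)
  i=4: ✓ (rhs at j=4)
Positions where it holds: {0, 3, 4} → 3.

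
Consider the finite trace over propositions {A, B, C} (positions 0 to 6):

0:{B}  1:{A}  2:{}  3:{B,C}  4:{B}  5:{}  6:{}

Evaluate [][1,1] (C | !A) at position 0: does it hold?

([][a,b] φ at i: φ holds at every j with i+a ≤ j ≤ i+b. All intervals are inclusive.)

False

Check (C | !A) at every j in [1,1]:
  j=1: false
Fails at j=1 → formula fails.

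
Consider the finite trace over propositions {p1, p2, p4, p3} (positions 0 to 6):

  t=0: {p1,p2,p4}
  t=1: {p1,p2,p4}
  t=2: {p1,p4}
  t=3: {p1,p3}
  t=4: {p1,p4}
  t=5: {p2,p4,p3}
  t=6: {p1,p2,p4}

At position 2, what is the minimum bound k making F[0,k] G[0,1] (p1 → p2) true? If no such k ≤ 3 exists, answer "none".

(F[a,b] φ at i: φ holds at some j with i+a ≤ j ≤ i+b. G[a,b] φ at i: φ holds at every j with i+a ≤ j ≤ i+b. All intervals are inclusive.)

Scan j = 2,3,… for G[0,1] (p1 → p2):
  j=2: fails
  j=3: fails
  j=4: fails
  j=5: holds
First hit at j=5, so smallest k = 5-2 = 3.

3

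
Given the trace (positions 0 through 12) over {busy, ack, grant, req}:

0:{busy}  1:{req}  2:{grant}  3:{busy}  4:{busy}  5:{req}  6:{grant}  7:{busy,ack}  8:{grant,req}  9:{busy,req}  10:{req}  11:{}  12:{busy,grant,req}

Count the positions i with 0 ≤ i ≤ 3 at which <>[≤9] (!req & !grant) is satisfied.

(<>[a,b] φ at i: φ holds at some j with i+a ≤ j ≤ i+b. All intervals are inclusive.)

Evaluate at each i in [0,3]:
  i=0: ✓ (witness j=0)
  i=1: ✓ (witness j=3)
  i=2: ✓ (witness j=3)
  i=3: ✓ (witness j=3)
Positions where it holds: {0, 1, 2, 3} → 4.

4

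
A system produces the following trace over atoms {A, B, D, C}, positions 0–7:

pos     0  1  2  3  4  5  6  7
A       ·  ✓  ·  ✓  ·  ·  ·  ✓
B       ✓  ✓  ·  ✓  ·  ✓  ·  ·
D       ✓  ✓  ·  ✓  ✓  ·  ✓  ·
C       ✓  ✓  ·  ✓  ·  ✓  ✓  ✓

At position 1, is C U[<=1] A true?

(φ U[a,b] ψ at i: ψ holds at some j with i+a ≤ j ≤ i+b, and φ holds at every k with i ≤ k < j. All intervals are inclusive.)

Need some j in [1,2] with A, and C at every k in [1,j-1].
  j=1: A holds; no prefix to check → satisfied.

Holds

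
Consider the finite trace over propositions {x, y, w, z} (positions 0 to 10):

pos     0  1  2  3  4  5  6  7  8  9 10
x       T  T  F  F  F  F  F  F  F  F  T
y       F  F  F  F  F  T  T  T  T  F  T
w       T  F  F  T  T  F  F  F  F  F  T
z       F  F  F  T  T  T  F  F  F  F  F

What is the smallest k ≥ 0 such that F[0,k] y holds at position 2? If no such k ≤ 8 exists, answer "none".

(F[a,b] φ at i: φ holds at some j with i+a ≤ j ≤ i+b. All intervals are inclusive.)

3

Scan j = 2,3,… for y:
  j=2: fails
  j=3: fails
  j=4: fails
  j=5: holds
First hit at j=5, so smallest k = 5-2 = 3.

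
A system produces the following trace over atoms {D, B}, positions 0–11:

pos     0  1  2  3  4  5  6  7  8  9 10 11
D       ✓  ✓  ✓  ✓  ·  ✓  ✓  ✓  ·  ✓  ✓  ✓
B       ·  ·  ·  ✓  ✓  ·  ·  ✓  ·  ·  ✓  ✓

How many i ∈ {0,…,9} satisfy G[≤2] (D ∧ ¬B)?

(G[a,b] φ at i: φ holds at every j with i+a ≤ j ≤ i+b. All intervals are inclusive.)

1

Evaluate at each i in [0,9]:
  i=0: ✓ (all of [0,2])
  i=1: ✗ (fails at j=3)
  i=2: ✗ (fails at j=3)
  i=3: ✗ (fails at j=3)
  i=4: ✗ (fails at j=4)
  i=5: ✗ (fails at j=7)
  i=6: ✗ (fails at j=7)
  i=7: ✗ (fails at j=7)
  i=8: ✗ (fails at j=8)
  i=9: ✗ (fails at j=10)
Positions where it holds: {0} → 1.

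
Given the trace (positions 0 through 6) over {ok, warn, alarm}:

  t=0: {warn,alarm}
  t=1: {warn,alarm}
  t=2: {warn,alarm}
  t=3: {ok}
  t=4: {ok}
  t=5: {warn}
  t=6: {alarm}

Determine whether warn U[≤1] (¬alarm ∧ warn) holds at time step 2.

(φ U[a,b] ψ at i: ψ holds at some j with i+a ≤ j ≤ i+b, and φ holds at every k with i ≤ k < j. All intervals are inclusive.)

No

Need some j in [2,3] with (¬alarm ∧ warn), and warn at every k in [2,j-1].
  j=2: (¬alarm ∧ warn) false.
  j=3: (¬alarm ∧ warn) false.
No j in the window works → until fails.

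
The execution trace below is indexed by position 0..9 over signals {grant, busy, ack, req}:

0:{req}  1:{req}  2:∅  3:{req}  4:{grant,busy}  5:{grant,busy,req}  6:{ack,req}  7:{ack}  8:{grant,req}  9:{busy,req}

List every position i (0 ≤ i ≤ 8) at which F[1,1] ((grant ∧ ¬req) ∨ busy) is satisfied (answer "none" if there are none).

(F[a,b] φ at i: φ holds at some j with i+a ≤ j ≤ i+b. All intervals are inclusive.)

Evaluate at each i in [0,8]:
  i=0: ✗ (none in [1,1])
  i=1: ✗ (none in [2,2])
  i=2: ✗ (none in [3,3])
  i=3: ✓ (witness j=4)
  i=4: ✓ (witness j=5)
  i=5: ✗ (none in [6,6])
  i=6: ✗ (none in [7,7])
  i=7: ✗ (none in [8,8])
  i=8: ✓ (witness j=9)

3, 4, 8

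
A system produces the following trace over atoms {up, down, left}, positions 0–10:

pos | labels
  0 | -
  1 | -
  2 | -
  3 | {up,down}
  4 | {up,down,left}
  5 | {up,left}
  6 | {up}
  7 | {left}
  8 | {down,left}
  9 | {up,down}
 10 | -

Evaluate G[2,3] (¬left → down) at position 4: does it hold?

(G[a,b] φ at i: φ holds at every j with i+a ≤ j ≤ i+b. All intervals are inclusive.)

Check (¬left → down) at every j in [6,7]:
  j=6: antecedent true; consequent false → ✗
  j=7: antecedent false → ✓
Fails at j=6 → formula fails.

False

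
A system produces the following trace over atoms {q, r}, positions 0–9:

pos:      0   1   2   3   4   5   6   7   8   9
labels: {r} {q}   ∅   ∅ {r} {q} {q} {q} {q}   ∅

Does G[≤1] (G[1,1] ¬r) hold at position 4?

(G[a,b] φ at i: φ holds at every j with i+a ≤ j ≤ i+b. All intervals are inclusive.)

True

Check G[1,1] ¬r at every j in [4,5]:
  j=4: holds on [5,5]
  j=5: holds on [6,6]
All positions satisfy it → formula holds.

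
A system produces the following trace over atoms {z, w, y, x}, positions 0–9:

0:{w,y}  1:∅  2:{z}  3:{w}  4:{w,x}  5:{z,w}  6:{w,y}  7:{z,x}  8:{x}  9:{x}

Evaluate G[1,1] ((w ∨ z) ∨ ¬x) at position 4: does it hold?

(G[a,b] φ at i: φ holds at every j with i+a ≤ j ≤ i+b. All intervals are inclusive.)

True

Check ((w ∨ z) ∨ ¬x) at every j in [5,5]:
  j=5: true
All positions satisfy it → formula holds.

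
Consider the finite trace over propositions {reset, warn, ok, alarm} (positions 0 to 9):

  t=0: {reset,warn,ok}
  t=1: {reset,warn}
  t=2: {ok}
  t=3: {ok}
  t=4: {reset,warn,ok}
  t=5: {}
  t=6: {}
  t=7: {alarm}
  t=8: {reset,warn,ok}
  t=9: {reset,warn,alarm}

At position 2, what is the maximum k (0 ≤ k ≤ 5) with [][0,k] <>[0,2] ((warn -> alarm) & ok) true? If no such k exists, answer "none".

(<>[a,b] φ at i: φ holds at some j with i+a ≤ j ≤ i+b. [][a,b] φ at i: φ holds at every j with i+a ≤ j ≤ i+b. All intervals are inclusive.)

1

<>[0,2] ((warn -> alarm) & ok) must hold from j=2 onward; find where it first fails.
  j=2: holds
  j=3: holds
  j=4: fails
Holds on [2,3], so largest k = 1.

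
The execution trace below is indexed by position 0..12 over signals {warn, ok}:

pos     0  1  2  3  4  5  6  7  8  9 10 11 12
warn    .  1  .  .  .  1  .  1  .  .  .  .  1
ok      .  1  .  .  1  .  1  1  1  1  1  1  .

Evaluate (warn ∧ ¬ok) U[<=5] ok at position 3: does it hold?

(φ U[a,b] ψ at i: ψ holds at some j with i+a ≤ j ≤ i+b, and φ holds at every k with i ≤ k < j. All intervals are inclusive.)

Does not hold

Need some j in [3,8] with ok, and (warn ∧ ¬ok) at every k in [3,j-1].
  j=3: ok false.
  j=4: ok holds, but (warn ∧ ¬ok) fails at k=3 → not this j.
  j=5: ok false.
  j=6: ok holds, but (warn ∧ ¬ok) fails at k=3 → not this j.
  j=7: ok holds, but (warn ∧ ¬ok) fails at k=3 → not this j.
  j=8: ok holds, but (warn ∧ ¬ok) fails at k=3 → not this j.
No j in the window works → until fails.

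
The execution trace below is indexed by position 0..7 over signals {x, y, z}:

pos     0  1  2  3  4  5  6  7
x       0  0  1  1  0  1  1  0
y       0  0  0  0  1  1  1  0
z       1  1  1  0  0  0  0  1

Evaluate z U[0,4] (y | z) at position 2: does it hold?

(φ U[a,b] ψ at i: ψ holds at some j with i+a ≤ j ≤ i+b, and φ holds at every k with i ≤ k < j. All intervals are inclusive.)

Yes

Need some j in [2,6] with (y | z), and z at every k in [2,j-1].
  j=2: (y | z) holds; no prefix to check → satisfied.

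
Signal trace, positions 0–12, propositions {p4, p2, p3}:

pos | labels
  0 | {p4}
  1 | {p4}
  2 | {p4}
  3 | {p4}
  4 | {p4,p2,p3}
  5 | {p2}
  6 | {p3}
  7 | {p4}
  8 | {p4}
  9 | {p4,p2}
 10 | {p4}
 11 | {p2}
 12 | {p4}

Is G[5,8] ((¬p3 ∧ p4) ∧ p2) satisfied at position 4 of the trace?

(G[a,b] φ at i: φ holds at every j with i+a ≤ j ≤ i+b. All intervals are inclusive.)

No

Check ((¬p3 ∧ p4) ∧ p2) at every j in [9,12]:
  j=9: true
  j=10: false
  j=11: false
  j=12: false
Fails at j=10 → formula fails.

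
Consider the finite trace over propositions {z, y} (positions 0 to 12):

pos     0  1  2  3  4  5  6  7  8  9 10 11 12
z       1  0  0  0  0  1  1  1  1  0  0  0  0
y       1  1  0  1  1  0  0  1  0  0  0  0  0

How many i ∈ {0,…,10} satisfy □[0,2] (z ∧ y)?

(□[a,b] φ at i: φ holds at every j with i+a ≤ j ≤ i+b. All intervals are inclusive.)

Evaluate at each i in [0,10]:
  i=0: ✗ (fails at j=1)
  i=1: ✗ (fails at j=1)
  i=2: ✗ (fails at j=2)
  i=3: ✗ (fails at j=3)
  i=4: ✗ (fails at j=4)
  i=5: ✗ (fails at j=5)
  i=6: ✗ (fails at j=6)
  i=7: ✗ (fails at j=8)
  i=8: ✗ (fails at j=8)
  i=9: ✗ (fails at j=9)
  i=10: ✗ (fails at j=10)
Positions where it holds: {} → 0.

0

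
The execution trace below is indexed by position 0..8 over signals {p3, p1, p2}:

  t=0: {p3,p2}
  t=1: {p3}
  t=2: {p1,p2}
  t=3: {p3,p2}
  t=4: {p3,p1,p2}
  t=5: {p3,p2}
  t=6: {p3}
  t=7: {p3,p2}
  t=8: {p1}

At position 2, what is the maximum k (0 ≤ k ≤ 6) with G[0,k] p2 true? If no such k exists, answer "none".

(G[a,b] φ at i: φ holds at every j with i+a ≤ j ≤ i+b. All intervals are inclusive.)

p2 must hold from j=2 onward; find where it first fails.
  j=2: holds
  j=3: holds
  j=4: holds
  j=5: holds
  j=6: fails
Holds on [2,5], so largest k = 3.

3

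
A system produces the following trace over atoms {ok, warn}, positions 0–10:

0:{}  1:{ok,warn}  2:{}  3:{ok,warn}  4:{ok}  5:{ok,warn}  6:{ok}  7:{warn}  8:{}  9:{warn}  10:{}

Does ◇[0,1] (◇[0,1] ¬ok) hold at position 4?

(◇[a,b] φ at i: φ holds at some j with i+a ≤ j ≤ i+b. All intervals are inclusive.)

Check ◇[0,1] ¬ok at each j in [4,5]:
  j=4: fails (none in [4,5])
  j=5: fails (none in [5,6])
No position in the window satisfies it → formula fails.

No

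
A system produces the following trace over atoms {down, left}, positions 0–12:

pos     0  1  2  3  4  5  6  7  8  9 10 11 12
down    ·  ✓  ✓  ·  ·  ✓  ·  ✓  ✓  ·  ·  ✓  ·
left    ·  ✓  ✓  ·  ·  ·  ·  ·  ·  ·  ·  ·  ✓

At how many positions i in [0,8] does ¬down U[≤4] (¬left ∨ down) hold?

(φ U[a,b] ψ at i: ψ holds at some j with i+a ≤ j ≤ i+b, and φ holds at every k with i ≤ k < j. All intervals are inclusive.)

9

Evaluate at each i in [0,8]:
  i=0: ✓ (rhs at j=0)
  i=1: ✓ (rhs at j=1)
  i=2: ✓ (rhs at j=2)
  i=3: ✓ (rhs at j=3)
  i=4: ✓ (rhs at j=4)
  i=5: ✓ (rhs at j=5)
  i=6: ✓ (rhs at j=6)
  i=7: ✓ (rhs at j=7)
  i=8: ✓ (rhs at j=8)
Positions where it holds: {0, 1, 2, 3, 4, 5, 6, 7, 8} → 9.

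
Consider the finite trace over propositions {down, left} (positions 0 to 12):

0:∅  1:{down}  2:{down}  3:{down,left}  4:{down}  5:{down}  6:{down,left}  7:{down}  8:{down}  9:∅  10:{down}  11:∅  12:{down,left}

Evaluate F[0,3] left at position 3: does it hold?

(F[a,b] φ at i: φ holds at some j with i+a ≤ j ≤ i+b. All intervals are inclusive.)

Check left at each j in [3,6]:
  j=3: true
  j=4: false
  j=5: false
  j=6: true
Found at j=3 → formula holds.

Yes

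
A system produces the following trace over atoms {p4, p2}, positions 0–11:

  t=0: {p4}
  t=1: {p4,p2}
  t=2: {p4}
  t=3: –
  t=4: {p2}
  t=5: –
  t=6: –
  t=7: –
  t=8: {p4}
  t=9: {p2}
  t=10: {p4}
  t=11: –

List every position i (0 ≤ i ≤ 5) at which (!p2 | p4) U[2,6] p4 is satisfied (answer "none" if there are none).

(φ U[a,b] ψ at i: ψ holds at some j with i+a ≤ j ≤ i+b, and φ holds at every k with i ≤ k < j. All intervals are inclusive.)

0, 5

Evaluate at each i in [0,5]:
  i=0: ✓ (rhs at j=2; lhs holds on [0,1])
  i=1: ✗ (no rhs in [3,7])
  i=2: ✗ (lhs fails at k=4 before rhs at j=8)
  i=3: ✗ (lhs fails at k=4 before rhs at j=8)
  i=4: ✗ (lhs fails at k=4 before rhs at j=8)
  i=5: ✓ (rhs at j=8; lhs holds on [5,7])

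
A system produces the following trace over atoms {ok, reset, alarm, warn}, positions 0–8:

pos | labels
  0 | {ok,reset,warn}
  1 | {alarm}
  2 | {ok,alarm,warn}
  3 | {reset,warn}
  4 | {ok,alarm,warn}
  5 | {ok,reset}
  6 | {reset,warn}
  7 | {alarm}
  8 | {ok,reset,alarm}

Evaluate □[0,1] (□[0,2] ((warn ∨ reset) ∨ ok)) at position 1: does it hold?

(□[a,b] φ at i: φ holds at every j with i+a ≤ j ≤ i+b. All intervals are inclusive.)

Does not hold

Check □[0,2] ((warn ∨ reset) ∨ ok) at every j in [1,2]:
  j=1: fails at 1
  j=2: holds on [2,4]
Fails at j=1 → formula fails.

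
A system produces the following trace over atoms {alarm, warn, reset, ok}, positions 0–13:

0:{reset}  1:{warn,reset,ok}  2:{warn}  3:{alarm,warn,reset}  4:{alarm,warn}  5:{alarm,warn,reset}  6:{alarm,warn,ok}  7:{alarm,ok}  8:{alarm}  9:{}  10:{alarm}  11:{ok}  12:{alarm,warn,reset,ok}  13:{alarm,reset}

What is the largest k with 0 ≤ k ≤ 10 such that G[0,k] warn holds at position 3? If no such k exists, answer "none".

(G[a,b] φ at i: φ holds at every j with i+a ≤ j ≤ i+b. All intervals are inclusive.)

warn must hold from j=3 onward; find where it first fails.
  j=3: holds
  j=4: holds
  j=5: holds
  j=6: holds
  j=7: fails
Holds on [3,6], so largest k = 3.

3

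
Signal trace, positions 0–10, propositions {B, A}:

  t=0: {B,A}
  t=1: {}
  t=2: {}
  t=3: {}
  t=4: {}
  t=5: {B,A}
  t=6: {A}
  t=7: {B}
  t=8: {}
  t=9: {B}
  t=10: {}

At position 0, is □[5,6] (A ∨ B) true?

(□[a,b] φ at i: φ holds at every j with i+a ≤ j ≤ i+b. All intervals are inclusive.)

Holds

Check (A ∨ B) at every j in [5,6]:
  j=5: true
  j=6: true
All positions satisfy it → formula holds.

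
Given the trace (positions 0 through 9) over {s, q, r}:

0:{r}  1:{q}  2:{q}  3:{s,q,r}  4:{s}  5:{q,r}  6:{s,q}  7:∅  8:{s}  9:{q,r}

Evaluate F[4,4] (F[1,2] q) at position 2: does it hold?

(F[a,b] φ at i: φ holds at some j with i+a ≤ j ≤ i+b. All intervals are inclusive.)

Check F[1,2] q at each j in [6,6]:
  j=6: fails (none in [7,8])
No position in the window satisfies it → formula fails.

No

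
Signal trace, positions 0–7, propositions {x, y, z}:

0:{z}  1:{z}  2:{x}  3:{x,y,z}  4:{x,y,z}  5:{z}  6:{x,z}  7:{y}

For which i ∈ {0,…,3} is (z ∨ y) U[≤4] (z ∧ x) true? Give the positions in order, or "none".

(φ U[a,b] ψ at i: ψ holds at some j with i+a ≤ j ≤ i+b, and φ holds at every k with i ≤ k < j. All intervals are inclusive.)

Evaluate at each i in [0,3]:
  i=0: ✗ (lhs fails at k=2 before rhs at j=3)
  i=1: ✗ (lhs fails at k=2 before rhs at j=3)
  i=2: ✗ (lhs fails at k=2 before rhs at j=3)
  i=3: ✓ (rhs at j=3)

3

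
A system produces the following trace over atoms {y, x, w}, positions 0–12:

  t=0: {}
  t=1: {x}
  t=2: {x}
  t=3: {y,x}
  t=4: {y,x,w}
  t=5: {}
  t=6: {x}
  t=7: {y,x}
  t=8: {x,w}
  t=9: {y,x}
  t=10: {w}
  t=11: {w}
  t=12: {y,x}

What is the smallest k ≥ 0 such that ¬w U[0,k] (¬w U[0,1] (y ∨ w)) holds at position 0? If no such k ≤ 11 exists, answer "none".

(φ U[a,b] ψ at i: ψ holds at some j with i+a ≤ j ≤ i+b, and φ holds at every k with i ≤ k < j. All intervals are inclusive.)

2

Need earliest j ≥ 0 with (¬w U[0,1] (y ∨ w)), and ¬w at every k in [0,j-1].
  j=0: rhs fails.
  j=1: rhs fails.
  j=2: rhs holds; lhs holds on [0,1]. k = 2.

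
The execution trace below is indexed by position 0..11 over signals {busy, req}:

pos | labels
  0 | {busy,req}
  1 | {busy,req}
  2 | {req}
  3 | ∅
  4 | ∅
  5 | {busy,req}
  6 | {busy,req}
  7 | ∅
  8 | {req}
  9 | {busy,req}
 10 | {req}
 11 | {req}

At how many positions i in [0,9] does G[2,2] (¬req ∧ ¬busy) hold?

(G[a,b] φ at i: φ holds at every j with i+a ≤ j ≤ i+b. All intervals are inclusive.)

3

Evaluate at each i in [0,9]:
  i=0: ✗ (fails at j=2)
  i=1: ✓ (all of [3,3])
  i=2: ✓ (all of [4,4])
  i=3: ✗ (fails at j=5)
  i=4: ✗ (fails at j=6)
  i=5: ✓ (all of [7,7])
  i=6: ✗ (fails at j=8)
  i=7: ✗ (fails at j=9)
  i=8: ✗ (fails at j=10)
  i=9: ✗ (fails at j=11)
Positions where it holds: {1, 2, 5} → 3.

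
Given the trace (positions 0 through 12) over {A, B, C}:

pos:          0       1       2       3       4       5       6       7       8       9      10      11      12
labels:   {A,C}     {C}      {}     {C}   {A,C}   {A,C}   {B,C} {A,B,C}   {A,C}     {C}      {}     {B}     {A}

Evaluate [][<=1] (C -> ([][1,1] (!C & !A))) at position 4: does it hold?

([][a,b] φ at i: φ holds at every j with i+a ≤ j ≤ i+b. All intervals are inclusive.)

False

Check (C -> ([][1,1] (!C & !A))) at every j in [4,5]:
  j=4: antecedent true; consequent fails at 5 → ✗
  j=5: antecedent true; consequent fails at 6 → ✗
Fails at j=4 → formula fails.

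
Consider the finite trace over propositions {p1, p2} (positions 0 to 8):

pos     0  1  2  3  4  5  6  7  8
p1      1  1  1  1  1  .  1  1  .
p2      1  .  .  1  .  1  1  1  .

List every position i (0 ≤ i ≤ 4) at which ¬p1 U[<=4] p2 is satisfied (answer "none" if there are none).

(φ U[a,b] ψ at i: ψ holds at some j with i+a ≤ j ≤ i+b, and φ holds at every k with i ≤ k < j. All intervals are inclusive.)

0, 3

Evaluate at each i in [0,4]:
  i=0: ✓ (rhs at j=0)
  i=1: ✗ (lhs fails at k=1 before rhs at j=3)
  i=2: ✗ (lhs fails at k=2 before rhs at j=3)
  i=3: ✓ (rhs at j=3)
  i=4: ✗ (lhs fails at k=4 before rhs at j=5)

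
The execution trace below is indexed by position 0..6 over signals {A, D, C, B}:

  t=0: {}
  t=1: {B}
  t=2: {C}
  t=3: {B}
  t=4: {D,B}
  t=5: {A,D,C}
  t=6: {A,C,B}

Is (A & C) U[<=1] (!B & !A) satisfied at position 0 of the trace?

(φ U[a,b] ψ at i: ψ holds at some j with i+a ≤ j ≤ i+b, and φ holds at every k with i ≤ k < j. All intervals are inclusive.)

Need some j in [0,1] with (!B & !A), and (A & C) at every k in [0,j-1].
  j=0: (!B & !A) holds; no prefix to check → satisfied.

Holds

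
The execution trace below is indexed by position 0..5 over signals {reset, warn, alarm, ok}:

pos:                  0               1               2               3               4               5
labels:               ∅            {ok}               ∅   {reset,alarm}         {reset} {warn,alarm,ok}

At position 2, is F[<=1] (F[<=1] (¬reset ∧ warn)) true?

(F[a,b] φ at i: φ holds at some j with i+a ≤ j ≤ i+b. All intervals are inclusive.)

Does not hold

Check F[<=1] (¬reset ∧ warn) at each j in [2,3]:
  j=2: fails (none in [2,3])
  j=3: fails (none in [3,4])
No position in the window satisfies it → formula fails.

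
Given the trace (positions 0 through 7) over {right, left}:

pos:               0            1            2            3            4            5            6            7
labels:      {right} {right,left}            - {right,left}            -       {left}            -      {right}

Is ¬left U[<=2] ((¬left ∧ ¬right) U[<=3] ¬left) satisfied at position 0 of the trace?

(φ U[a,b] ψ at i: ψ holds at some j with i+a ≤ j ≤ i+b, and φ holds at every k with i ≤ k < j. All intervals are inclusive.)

True

Need some j in [0,2] with ((¬left ∧ ¬right) U[<=3] ¬left), and ¬left at every k in [0,j-1].
  j=0: ((¬left ∧ ¬right) U[<=3] ¬left) holds; no prefix to check → satisfied.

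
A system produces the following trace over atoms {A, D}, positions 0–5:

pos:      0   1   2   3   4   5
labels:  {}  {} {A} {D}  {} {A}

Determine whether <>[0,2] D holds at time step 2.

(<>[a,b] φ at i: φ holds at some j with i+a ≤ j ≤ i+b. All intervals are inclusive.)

True

Check D at each j in [2,4]:
  j=2: false
  j=3: true
  j=4: false
Found at j=3 → formula holds.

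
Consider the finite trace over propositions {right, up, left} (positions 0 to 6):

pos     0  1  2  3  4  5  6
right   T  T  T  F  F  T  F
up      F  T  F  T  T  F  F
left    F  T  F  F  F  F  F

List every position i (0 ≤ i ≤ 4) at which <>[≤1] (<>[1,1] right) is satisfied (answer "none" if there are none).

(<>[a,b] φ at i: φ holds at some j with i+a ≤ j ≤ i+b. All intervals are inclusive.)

0, 1, 3, 4

Evaluate at each i in [0,4]:
  i=0: ✓ (witness j=0)
  i=1: ✓ (witness j=1)
  i=2: ✗ (none in [2,3])
  i=3: ✓ (witness j=4)
  i=4: ✓ (witness j=4)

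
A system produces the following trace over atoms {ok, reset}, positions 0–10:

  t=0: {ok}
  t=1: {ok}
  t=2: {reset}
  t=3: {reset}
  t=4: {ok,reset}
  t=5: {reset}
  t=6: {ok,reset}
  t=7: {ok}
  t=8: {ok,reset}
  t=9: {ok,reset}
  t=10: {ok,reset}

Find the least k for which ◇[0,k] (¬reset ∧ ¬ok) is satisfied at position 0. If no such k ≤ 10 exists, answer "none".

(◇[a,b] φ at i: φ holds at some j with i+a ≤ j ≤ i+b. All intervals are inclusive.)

none

Scan j = 0,1,… for (¬reset ∧ ¬ok):
  j=0: fails
  j=1: fails
  j=2: fails
  j=3: fails
  j=4: fails
  j=5: fails
  j=6: fails
  j=7: fails
  j=8: fails
  j=9: fails
  j=10: fails
No j in [0,10] satisfies it → none.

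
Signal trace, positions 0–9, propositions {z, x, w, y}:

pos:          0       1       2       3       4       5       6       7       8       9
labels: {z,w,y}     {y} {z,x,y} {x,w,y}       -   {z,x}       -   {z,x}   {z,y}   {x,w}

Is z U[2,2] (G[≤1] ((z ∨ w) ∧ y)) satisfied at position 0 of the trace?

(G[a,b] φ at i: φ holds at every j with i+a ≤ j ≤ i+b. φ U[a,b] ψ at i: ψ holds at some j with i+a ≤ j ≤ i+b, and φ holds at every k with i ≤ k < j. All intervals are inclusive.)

False

Need some j in [2,2] with G[≤1] ((z ∨ w) ∧ y), and z at every k in [0,j-1].
  j=2: G[≤1] ((z ∨ w) ∧ y) holds, but z fails at k=1 → not this j.
No j in the window works → until fails.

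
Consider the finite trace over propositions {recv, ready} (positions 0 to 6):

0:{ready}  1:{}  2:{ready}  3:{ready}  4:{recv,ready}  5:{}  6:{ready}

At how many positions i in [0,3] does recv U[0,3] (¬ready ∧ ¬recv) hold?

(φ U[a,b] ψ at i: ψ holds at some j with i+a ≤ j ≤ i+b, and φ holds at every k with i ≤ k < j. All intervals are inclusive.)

1

Evaluate at each i in [0,3]:
  i=0: ✗ (lhs fails at k=0 before rhs at j=1)
  i=1: ✓ (rhs at j=1)
  i=2: ✗ (lhs fails at k=2 before rhs at j=5)
  i=3: ✗ (lhs fails at k=3 before rhs at j=5)
Positions where it holds: {1} → 1.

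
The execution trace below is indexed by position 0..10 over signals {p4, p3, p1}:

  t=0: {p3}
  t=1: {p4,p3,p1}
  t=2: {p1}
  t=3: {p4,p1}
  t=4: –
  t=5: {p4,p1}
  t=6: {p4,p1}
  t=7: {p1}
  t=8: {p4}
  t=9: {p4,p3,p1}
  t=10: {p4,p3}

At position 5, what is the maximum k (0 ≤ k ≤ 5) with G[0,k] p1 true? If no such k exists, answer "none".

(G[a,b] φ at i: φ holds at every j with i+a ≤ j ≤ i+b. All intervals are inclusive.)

2

p1 must hold from j=5 onward; find where it first fails.
  j=5: holds
  j=6: holds
  j=7: holds
  j=8: fails
Holds on [5,7], so largest k = 2.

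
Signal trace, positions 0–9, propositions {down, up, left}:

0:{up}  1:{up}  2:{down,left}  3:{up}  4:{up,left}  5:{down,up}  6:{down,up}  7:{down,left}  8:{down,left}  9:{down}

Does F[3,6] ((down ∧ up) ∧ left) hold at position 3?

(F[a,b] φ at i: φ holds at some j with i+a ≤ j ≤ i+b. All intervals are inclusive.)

Check ((down ∧ up) ∧ left) at each j in [6,9]:
  j=6: false
  j=7: false
  j=8: false
  j=9: false
No position in the window satisfies it → formula fails.

No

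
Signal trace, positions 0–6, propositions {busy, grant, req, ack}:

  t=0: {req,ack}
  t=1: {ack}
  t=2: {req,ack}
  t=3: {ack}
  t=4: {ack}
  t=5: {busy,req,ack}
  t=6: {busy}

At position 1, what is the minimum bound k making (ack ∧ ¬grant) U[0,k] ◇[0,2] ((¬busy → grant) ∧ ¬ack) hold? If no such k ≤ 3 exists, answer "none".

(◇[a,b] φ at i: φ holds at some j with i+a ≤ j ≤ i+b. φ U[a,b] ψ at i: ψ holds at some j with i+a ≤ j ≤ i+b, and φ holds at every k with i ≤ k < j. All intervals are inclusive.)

3

Need earliest j ≥ 1 with ◇[0,2] ((¬busy → grant) ∧ ¬ack), and (ack ∧ ¬grant) at every k in [1,j-1].
  j=1: rhs fails.
  j=2: rhs fails.
  j=3: rhs fails.
  j=4: rhs holds; lhs holds on [1,3]. k = 3.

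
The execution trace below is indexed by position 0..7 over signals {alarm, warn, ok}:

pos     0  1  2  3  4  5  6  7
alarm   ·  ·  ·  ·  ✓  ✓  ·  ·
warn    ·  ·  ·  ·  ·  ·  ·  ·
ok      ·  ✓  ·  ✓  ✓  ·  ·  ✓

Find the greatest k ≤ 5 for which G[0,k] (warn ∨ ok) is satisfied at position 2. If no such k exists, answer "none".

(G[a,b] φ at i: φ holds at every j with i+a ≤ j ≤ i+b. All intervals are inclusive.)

none

(warn ∨ ok) must hold from j=2 onward; find where it first fails.
  j=2: fails → no k works.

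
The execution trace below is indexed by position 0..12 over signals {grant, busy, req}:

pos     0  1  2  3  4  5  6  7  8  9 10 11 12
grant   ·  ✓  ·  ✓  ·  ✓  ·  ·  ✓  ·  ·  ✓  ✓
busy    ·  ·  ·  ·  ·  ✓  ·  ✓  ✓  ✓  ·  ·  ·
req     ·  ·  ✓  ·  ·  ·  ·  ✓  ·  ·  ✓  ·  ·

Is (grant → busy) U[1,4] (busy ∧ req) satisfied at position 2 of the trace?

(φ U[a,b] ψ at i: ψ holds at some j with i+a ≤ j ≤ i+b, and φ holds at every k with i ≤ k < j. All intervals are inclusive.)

Need some j in [3,6] with (busy ∧ req), and (grant → busy) at every k in [2,j-1].
  j=3: (busy ∧ req) false.
  j=4: (busy ∧ req) false.
  j=5: (busy ∧ req) false.
  j=6: (busy ∧ req) false.
No j in the window works → until fails.

Does not hold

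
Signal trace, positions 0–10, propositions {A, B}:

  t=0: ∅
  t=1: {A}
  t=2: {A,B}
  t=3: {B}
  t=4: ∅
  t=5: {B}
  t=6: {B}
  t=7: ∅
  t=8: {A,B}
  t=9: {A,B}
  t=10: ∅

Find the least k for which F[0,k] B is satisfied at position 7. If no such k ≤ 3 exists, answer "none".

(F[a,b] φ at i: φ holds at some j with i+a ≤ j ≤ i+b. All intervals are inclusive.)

Scan j = 7,8,… for B:
  j=7: fails
  j=8: holds
First hit at j=8, so smallest k = 8-7 = 1.

1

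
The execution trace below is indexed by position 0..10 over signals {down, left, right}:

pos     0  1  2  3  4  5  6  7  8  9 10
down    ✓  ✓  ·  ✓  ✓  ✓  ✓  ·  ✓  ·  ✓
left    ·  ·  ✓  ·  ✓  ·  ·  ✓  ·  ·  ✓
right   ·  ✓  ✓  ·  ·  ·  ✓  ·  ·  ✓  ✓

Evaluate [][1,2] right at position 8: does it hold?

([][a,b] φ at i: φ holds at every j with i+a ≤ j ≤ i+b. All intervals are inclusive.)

Check right at every j in [9,10]:
  j=9: true
  j=10: true
All positions satisfy it → formula holds.

Yes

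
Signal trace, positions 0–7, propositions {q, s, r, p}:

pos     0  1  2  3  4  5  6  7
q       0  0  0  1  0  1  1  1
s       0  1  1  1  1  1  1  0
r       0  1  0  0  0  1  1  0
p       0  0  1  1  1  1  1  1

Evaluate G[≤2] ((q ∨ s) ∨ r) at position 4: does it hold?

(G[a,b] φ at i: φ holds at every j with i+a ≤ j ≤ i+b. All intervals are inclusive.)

Holds

Check ((q ∨ s) ∨ r) at every j in [4,6]:
  j=4: true
  j=5: true
  j=6: true
All positions satisfy it → formula holds.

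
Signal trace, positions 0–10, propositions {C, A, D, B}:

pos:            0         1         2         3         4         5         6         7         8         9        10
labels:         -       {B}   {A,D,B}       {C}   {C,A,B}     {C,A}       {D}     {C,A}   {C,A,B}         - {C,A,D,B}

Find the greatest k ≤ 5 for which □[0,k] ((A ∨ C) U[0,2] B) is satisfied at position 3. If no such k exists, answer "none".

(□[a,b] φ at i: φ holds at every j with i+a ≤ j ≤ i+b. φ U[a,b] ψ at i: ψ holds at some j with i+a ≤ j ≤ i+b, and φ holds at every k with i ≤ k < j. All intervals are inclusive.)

1

((A ∨ C) U[0,2] B) must hold from j=3 onward; find where it first fails.
  j=3: holds
  j=4: holds
  j=5: fails
Holds on [3,4], so largest k = 1.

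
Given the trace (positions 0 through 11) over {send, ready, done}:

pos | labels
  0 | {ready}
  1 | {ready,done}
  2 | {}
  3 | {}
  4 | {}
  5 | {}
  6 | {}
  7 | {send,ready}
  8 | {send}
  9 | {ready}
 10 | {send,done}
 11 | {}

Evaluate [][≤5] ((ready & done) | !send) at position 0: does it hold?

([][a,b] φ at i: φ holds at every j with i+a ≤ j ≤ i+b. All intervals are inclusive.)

Check ((ready & done) | !send) at every j in [0,5]:
  j=0: true
  j=1: true
  j=2: true
  j=3: true
  j=4: true
  j=5: true
All positions satisfy it → formula holds.

True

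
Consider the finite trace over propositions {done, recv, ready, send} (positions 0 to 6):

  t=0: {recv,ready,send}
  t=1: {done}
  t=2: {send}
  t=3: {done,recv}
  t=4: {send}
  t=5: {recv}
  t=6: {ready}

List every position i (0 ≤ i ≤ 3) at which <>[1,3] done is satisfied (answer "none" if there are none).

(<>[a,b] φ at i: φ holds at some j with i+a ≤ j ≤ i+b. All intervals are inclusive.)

Evaluate at each i in [0,3]:
  i=0: ✓ (witness j=1)
  i=1: ✓ (witness j=3)
  i=2: ✓ (witness j=3)
  i=3: ✗ (none in [4,6])

0, 1, 2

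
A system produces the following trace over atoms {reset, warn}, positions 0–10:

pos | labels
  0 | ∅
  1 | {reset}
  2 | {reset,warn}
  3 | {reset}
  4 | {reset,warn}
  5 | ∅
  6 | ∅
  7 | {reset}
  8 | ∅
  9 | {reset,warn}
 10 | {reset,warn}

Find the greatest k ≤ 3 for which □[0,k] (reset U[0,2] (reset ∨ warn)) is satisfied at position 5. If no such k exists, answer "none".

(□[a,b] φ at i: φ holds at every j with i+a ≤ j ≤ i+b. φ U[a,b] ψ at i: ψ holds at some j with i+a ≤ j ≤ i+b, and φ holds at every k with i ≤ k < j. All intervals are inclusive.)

none

(reset U[0,2] (reset ∨ warn)) must hold from j=5 onward; find where it first fails.
  j=5: fails → no k works.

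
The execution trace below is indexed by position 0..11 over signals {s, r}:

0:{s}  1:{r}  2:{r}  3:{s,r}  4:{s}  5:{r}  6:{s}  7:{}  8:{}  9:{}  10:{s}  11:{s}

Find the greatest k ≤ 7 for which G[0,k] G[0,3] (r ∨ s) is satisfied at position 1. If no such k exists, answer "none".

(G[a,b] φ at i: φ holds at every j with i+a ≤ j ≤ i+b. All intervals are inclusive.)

G[0,3] (r ∨ s) must hold from j=1 onward; find where it first fails.
  j=1: holds
  j=2: holds
  j=3: holds
  j=4: fails
Holds on [1,3], so largest k = 2.

2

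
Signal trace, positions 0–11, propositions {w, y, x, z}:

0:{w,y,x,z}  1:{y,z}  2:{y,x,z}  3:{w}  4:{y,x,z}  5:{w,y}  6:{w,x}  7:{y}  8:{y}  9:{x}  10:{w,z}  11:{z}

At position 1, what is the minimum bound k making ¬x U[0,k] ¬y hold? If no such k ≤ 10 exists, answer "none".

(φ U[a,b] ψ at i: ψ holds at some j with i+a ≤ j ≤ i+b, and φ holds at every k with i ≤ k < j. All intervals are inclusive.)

none

Need earliest j ≥ 1 with ¬y, and ¬x at every k in [1,j-1].
  j=1: rhs fails.
  j=2: rhs fails.
  j=3: rhs holds but lhs fails at k=2.
  j=4: rhs fails.
  j=5: rhs fails.
  j=6: rhs holds but lhs fails at k=2.
  j=7: rhs fails.
  j=8: rhs fails.
  j=9: rhs holds but lhs fails at k=2.
  j=10: rhs holds but lhs fails at k=2.
  j=11: rhs holds but lhs fails at k=2.
No witness within the range → none.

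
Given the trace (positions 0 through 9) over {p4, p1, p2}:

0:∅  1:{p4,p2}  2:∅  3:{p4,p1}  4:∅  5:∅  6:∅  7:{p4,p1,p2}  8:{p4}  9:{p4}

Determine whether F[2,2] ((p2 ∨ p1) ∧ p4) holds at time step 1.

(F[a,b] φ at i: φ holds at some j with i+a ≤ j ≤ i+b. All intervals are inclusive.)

Yes

Check ((p2 ∨ p1) ∧ p4) at each j in [3,3]:
  j=3: true
Found at j=3 → formula holds.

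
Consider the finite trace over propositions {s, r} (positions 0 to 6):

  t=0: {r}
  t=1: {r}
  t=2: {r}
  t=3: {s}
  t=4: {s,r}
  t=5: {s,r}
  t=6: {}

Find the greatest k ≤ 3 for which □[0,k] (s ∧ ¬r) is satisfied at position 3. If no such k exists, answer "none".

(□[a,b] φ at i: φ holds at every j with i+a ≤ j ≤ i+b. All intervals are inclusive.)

0

(s ∧ ¬r) must hold from j=3 onward; find where it first fails.
  j=3: holds
  j=4: fails
Holds on [3,3], so largest k = 0.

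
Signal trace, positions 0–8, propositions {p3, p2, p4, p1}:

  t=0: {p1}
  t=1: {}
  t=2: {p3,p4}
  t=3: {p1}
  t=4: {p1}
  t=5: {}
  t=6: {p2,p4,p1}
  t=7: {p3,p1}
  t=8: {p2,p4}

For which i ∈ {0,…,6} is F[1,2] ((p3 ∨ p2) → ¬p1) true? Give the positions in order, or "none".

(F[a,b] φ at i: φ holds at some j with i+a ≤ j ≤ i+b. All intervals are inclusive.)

0, 1, 2, 3, 4, 6

Evaluate at each i in [0,6]:
  i=0: ✓ (witness j=1)
  i=1: ✓ (witness j=2)
  i=2: ✓ (witness j=3)
  i=3: ✓ (witness j=4)
  i=4: ✓ (witness j=5)
  i=5: ✗ (none in [6,7])
  i=6: ✓ (witness j=8)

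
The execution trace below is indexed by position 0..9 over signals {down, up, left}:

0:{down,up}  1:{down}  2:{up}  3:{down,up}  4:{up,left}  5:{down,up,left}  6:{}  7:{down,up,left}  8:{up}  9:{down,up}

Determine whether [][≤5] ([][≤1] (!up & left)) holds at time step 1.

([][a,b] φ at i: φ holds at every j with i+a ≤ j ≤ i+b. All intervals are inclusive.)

Check [][≤1] (!up & left) at every j in [1,6]:
  j=1: fails at 1
  j=2: fails at 2
  j=3: fails at 3
  j=4: fails at 4
  j=5: fails at 5
  j=6: fails at 6
Fails at j=1 → formula fails.

Does not hold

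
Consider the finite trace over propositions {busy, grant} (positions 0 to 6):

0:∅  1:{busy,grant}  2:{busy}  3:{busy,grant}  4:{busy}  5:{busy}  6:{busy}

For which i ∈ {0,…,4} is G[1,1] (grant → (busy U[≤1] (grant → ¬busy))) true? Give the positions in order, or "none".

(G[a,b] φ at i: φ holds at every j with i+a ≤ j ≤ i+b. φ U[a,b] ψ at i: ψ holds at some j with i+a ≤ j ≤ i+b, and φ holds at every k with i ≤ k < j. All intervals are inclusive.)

Evaluate at each i in [0,4]:
  i=0: ✓ (all of [1,1])
  i=1: ✓ (all of [2,2])
  i=2: ✓ (all of [3,3])
  i=3: ✓ (all of [4,4])
  i=4: ✓ (all of [5,5])

0, 1, 2, 3, 4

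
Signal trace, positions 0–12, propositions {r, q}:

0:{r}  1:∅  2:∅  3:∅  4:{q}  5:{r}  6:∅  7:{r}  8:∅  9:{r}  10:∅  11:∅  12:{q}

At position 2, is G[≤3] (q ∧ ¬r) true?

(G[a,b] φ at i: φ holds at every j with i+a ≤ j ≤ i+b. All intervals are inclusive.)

False

Check (q ∧ ¬r) at every j in [2,5]:
  j=2: false
  j=3: false
  j=4: true
  j=5: false
Fails at j=2 → formula fails.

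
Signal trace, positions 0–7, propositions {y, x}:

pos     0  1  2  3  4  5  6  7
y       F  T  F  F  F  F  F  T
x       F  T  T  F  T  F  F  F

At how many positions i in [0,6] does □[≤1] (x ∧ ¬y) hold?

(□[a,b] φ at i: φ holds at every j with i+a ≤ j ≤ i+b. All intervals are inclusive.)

Evaluate at each i in [0,6]:
  i=0: ✗ (fails at j=0)
  i=1: ✗ (fails at j=1)
  i=2: ✗ (fails at j=3)
  i=3: ✗ (fails at j=3)
  i=4: ✗ (fails at j=5)
  i=5: ✗ (fails at j=5)
  i=6: ✗ (fails at j=6)
Positions where it holds: {} → 0.

0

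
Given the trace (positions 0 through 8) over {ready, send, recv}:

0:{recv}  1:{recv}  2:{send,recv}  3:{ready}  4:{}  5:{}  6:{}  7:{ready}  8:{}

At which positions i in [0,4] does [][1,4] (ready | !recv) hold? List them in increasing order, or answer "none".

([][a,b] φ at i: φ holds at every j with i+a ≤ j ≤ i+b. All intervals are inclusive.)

Evaluate at each i in [0,4]:
  i=0: ✗ (fails at j=1)
  i=1: ✗ (fails at j=2)
  i=2: ✓ (all of [3,6])
  i=3: ✓ (all of [4,7])
  i=4: ✓ (all of [5,8])

2, 3, 4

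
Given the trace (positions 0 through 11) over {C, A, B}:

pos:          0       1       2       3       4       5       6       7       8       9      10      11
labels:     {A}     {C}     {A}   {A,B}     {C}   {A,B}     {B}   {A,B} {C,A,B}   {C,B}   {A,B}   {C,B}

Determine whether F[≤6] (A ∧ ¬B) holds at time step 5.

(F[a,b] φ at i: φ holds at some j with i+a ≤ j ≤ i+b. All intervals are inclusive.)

Check (A ∧ ¬B) at each j in [5,11]:
  j=5: false
  j=6: false
  j=7: false
  j=8: false
  j=9: false
  j=10: false
  j=11: false
No position in the window satisfies it → formula fails.

Does not hold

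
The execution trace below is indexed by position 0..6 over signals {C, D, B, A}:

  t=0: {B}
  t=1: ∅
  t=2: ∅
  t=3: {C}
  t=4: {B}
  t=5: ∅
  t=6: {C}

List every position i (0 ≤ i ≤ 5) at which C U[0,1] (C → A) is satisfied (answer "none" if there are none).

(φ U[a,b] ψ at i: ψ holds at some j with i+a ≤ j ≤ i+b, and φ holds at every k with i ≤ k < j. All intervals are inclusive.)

0, 1, 2, 3, 4, 5

Evaluate at each i in [0,5]:
  i=0: ✓ (rhs at j=0)
  i=1: ✓ (rhs at j=1)
  i=2: ✓ (rhs at j=2)
  i=3: ✓ (rhs at j=4; lhs holds on [3,3])
  i=4: ✓ (rhs at j=4)
  i=5: ✓ (rhs at j=5)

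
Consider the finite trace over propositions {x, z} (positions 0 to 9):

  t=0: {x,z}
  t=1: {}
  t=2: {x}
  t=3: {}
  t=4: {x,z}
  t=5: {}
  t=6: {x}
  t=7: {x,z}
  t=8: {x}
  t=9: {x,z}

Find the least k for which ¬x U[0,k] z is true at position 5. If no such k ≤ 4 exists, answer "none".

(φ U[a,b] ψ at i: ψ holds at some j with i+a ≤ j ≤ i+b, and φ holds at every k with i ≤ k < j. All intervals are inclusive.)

Need earliest j ≥ 5 with z, and ¬x at every k in [5,j-1].
  j=5: rhs fails.
  j=6: rhs fails.
  j=7: rhs holds but lhs fails at k=6.
  j=8: rhs fails.
  j=9: rhs holds but lhs fails at k=6.
No witness within the range → none.

none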